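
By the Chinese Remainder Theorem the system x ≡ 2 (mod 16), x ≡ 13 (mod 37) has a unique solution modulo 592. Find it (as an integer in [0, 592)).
x ≡ 50 (mod 592); the representative in [0, 592) is 50

The moduli 16, 37 are pairwise coprime, so by the CRT there is a unique solution mod 16·37 = 592.
Solve by successive substitution. Start with x ≡ 2 (mod 16).
  Combine with x ≡ 13 (mod 37): write x = 2 + 16·t and require 2 + 16·t ≡ 13 (mod 37), i.e. 16·t ≡ 13 − 2 ≡ 11 (mod 37). Since 16^(−1) ≡ 7 (mod 37), t ≡ 7·11 ≡ 3 (mod 37). So x ≡ 2 + 16·3 = 50 (mod 592).
Unique solution in [0, 592): x = 50.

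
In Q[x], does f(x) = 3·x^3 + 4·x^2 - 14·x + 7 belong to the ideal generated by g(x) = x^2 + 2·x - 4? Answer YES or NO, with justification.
In Q[x] the ideal (g) consists of all multiples of g, so f ∈ (g) iff g | f, i.e. iff the remainder of f on division by g is 0. Divide f by g (g is monic, so eliminate the leading term of the running remainder at each step):
  leading term 3·x^3: subtract (3·x)·g(x) = 3·x^3 + 6·x^2 - 12·x, leaving -2·x^2 - 2·x + 7
  leading term -2·x^2: subtract (-2)·g(x) = -2·x^2 - 4·x + 8, leaving 2·x - 1
The remainder r(x) = 2·x - 1 ≠ 0 (and deg r < deg g), so g ∤ f, i.e. f ∉ (g).

Final answer: NO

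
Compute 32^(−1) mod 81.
Apply the extended Euclidean algorithm to (81, 32), tracking rows (r, s, t) with s·81 + t·32 = r. Each division r_prev = q·r_cur + r_new produces the new row as (previous row) − q·(current row):
  row A: (81, 1, 0)   [1·81 + 0·32 = 81]
  row B: (32, 0, 1)   [0·81 + 1·32 = 32]
  81 = 2·32 + 17   → row C = row A − 2·row B = (17, 1, −2)   [check: 1·81 − 2·32 = 17]
  32 = 1·17 + 15   → row D = row B − 1·row C = (15, −1, 3)   [check: −1·81 + 3·32 = 15]
  17 = 1·15 + 2   → row E = row C − 1·row D = (2, 2, −5)   [check: 2·81 − 5·32 = 2]
  15 = 7·2 + 1   → row F = row D − 7·row E = (1, −15, 38)   [check: −15·81 + 38·32 = 1]
  2 = 2·1 + 0   → remainder 0, stop. gcd = 1 (last nonzero row F).
The gcd is 1, so 32 is invertible mod 81. The last nonzero row gives −15·81 + 38·32 = 1, so t = 38. So 32^(−1) ≡ 38 (mod 81). Verify: 32 · 38 = 1216 ≡ 1 (mod 81). ✓

Final answer: 32^(−1) ≡ 38 (mod 81)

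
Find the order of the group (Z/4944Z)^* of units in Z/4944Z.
(Z/4944Z)^* consists of the classes a with gcd(a, 4944) = 1, so its order is φ(4944). φ is multiplicative, with φ(p^e) = p^e − p^(e−1). Factorise 4944 = 2^4 · 3 · 103. Then
  φ(4944) = (2^4 − 2^3) · (3 − 1) · (103 − 1) = 8 · 2 · 102 = 1632.
Thus |(Z/4944Z)^*| = 1632.

Final answer: |(Z/4944Z)^*| = 1632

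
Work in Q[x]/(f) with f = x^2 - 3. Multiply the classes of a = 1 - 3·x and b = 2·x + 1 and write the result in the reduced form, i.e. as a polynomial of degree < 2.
First multiply in Q[x] without reducing: a · b = -6·x^2 - x + 1. Now divide by f(x) = x^2 - 3, eliminating the leading term at each step:
  leading term -6·x^2: subtract (-6)·f(x) = 18 - 6·x^2, leaving -x - 17
The degree is now < 2, so this is the remainder. Hence a · b ≡ -x - 17 in Q[x]/(f).

Final answer: a · b ≡ -x - 17 (mod f(x))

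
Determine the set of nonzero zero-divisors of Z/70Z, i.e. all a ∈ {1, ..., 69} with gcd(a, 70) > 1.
nonzero zero-divisors of Z/70Z = {2, 4, 5, 6, 7, 8, 10, 12, 14, 15, 16, 18, 20, 21, 22, 24, 25, 26, 28, 30, 32, 34, 35, 36, 38, 40, 42, 44, 45, 46, 48, 49, 50, 52, 54, 55, 56, 58, 60, 62, 63, 64, 65, 66, 68}

An element a ∈ Z/70Z (with a ≠ 0) is a zero-divisor iff gcd(a, 70) > 1 (because a is a unit precisely when gcd(a, n) = 1, and in Z/nZ every nonzero, non-unit element is a zero-divisor). Scan a = 1, ..., 69 and keep those with gcd(a, 70) > 1:
  gcd(2, 70) = 2, gcd(4, 70) = 2, gcd(5, 70) = 5, gcd(6, 70) = 2, gcd(7, 70) = 7, gcd(8, 70) = 2, gcd(10, 70) = 10, gcd(12, 70) = 2, gcd(14, 70) = 14, gcd(15, 70) = 5, gcd(16, 70) = 2, gcd(18, 70) = 2, gcd(20, 70) = 10, gcd(21, 70) = 7, gcd(22, 70) = 2, gcd(24, 70) = 2, gcd(25, 70) = 5, gcd(26, 70) = 2, gcd(28, 70) = 14, gcd(30, 70) = 10, gcd(32, 70) = 2, gcd(34, 70) = 2, gcd(35, 70) = 35, gcd(36, 70) = 2, gcd(38, 70) = 2, gcd(40, 70) = 10, gcd(42, 70) = 14, gcd(44, 70) = 2, gcd(45, 70) = 5, gcd(46, 70) = 2, gcd(48, 70) = 2, gcd(49, 70) = 7, gcd(50, 70) = 10, gcd(52, 70) = 2, gcd(54, 70) = 2, gcd(55, 70) = 5, gcd(56, 70) = 14, gcd(58, 70) = 2, gcd(60, 70) = 10, gcd(62, 70) = 2, gcd(63, 70) = 7, gcd(64, 70) = 2, gcd(65, 70) = 5, gcd(66, 70) = 2, gcd(68, 70) = 2.
All other a ∈ {1, ..., 69} have gcd(a, 70) = 1 and are units. So the nonzero zero-divisors are exactly the 45 values of a appearing in this scan.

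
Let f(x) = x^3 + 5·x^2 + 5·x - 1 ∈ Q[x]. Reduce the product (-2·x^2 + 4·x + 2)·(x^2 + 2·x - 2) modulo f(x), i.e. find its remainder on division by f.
a · b ≡ -26·x^2 - 56·x + 6 (mod f(x))

First multiply in Q[x] without reducing: a · b = -2·x^4 + 14·x^2 - 4·x - 4. Now divide by f(x) = x^3 + 5·x^2 + 5·x - 1, eliminating the leading term at each step:
  leading term -2·x^4: subtract (-2·x)·f(x) = -2·x^4 - 10·x^3 - 10·x^2 + 2·x, leaving 10·x^3 + 24·x^2 - 6·x - 4
  leading term 10·x^3: subtract (10)·f(x) = 10·x^3 + 50·x^2 + 50·x - 10, leaving -26·x^2 - 56·x + 6
The degree is now < 3, so this is the remainder. Hence a · b ≡ -26·x^2 - 56·x + 6 in Q[x]/(f).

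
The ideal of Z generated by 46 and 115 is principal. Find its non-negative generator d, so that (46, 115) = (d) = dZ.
In the PID Z, (a, b) is generated by gcd(a, b). Compute gcd(115, 46) with the extended Euclidean algorithm, tracking rows (r, s, t) with s·115 + t·46 = r:
  row A: (115, 1, 0)   [1·115 + 0·46 = 115]
  row B: (46, 0, 1)   [0·115 + 1·46 = 46]
  115 = 2·46 + 23   → row C = row A − 2·row B = (23, 1, −2)   [check: 1·115 − 2·46 = 23]
  46 = 2·23 + 0   → remainder 0, stop. gcd = 23 (last nonzero row C).
So gcd(46, 115) = 23, with Bézout identity 1·115 − 2·46 = 23. Containment (⊇): the Bézout identity exhibits 23 as an element of (46, 115), giving (23) ⊆ (46, 115). Containment (⊆): since 23 | 46 and 23 | 115 (46 = 23·2, 115 = 23·5), every Z-linear combination of 46 and 115 is divisible by 23, so (46, 115) ⊆ (23). Therefore (46, 115) = (23), d = 23.

Final answer: (46, 115) = (23); d = 23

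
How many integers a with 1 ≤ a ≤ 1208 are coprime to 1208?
600

The number of a ∈ {1, ..., 1208} with gcd(a, 1208) = 1 is by definition Euler's totient φ(1208). φ is multiplicative, with φ(p^e) = p^e − p^(e−1). Factorise 1208 = 2^3 · 151. Then
  φ(1208) = (2^3 − 2^2) · (151 − 1) = 4 · 150 = 600.
So there are 600 such integers.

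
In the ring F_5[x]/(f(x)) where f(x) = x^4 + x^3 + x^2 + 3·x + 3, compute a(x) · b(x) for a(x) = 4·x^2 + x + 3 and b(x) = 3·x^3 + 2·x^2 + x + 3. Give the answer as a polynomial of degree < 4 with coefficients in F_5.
a · b ≡ 4·x^3 + 4·x^2 + 3·x + 2 (mod f(x))

Multiply as integer polynomials: a · b = 12·x^5 + 11·x^4 + 15·x^3 + 19·x^2 + 6·x + 9. Reducing coefficients mod 5: a · b ≡ 2·x^5 + x^4 + 4·x^2 + x + 4. Now divide by f(x) = x^4 + x^3 + x^2 + 3·x + 3 in F_5[x], eliminating the leading term at each step:
  leading term 2·x^5: subtract (2·x)·f(x) = 2·x^5 + 2·x^4 + 2·x^3 + x^2 + x, leaving 4·x^4 + 3·x^3 + 3·x^2 + 4 (coefficients mod 5)
  leading term 4·x^4: subtract (4)·f(x) = 4·x^4 + 4·x^3 + 4·x^2 + 2·x + 2, leaving 4·x^3 + 4·x^2 + 3·x + 2 (coefficients mod 5)
The degree is now < 4, so this is the remainder. Hence a · b ≡ 4·x^3 + 4·x^2 + 3·x + 2 in F_5[x]/(f).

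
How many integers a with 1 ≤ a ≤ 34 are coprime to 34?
16

The number of a ∈ {1, ..., 34} with gcd(a, 34) = 1 is by definition Euler's totient φ(34). φ is multiplicative, with φ(p^e) = p^e − p^(e−1). Factorise 34 = 2 · 17. Then
  φ(34) = (2 − 1) · (17 − 1) = 1 · 16 = 16.
So there are 16 such integers.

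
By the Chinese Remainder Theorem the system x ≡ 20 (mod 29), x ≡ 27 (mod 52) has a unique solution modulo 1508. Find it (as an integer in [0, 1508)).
The moduli 29, 52 are pairwise coprime, so by the CRT there is a unique solution mod 29·52 = 1508.
Solve by successive substitution. Start with x ≡ 20 (mod 29).
  Combine with x ≡ 27 (mod 52): write x = 20 + 29·t and require 20 + 29·t ≡ 27 (mod 52), i.e. 29·t ≡ 27 − 20 ≡ 7 (mod 52). Since 29^(−1) ≡ 9 (mod 52), t ≡ 9·7 ≡ 11 (mod 52). So x ≡ 20 + 29·11 = 339 (mod 1508).
Unique solution in [0, 1508): x = 339.

Final answer: x ≡ 339 (mod 1508); the representative in [0, 1508) is 339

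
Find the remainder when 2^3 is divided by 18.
8

Use repeated squaring. Binary(3) = 11. Walk through the bits of the exponent 3 left-to-right: at each bit after the leading one, square the running value, then multiply by 2 if the bit is 1 (always reducing mod 18):
  bit 1 = 1 (leading): start with 2.
  bit 2 = 1: square 2^2 = 4; bit is 1, so multiply 4·2 = 8 (mod 18).
Final value: 2^3 ≡ 8 (mod 18).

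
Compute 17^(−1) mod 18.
17^(−1) ≡ 17 (mod 18)

Apply the extended Euclidean algorithm to (18, 17), tracking rows (r, s, t) with s·18 + t·17 = r. Each division r_prev = q·r_cur + r_new produces the new row as (previous row) − q·(current row):
  row A: (18, 1, 0)   [1·18 + 0·17 = 18]
  row B: (17, 0, 1)   [0·18 + 1·17 = 17]
  18 = 1·17 + 1   → row C = row A − 1·row B = (1, 1, −1)   [check: 1·18 − 1·17 = 1]
  17 = 17·1 + 0   → remainder 0, stop. gcd = 1 (last nonzero row C).
The gcd is 1, so 17 is invertible mod 18. The last nonzero row gives 1·18 − 1·17 = 1, so t = −1. So 17^(−1) ≡ −1 ≡ 17 (mod 18). Verify: 17 · 17 = 289 ≡ 1 (mod 18). ✓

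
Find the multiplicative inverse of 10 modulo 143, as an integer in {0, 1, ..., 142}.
10^(−1) ≡ 43 (mod 143)

Apply the extended Euclidean algorithm to (143, 10), tracking rows (r, s, t) with s·143 + t·10 = r. Each division r_prev = q·r_cur + r_new produces the new row as (previous row) − q·(current row):
  row A: (143, 1, 0)   [1·143 + 0·10 = 143]
  row B: (10, 0, 1)   [0·143 + 1·10 = 10]
  143 = 14·10 + 3   → row C = row A − 14·row B = (3, 1, −14)   [check: 1·143 − 14·10 = 3]
  10 = 3·3 + 1   → row D = row B − 3·row C = (1, −3, 43)   [check: −3·143 + 43·10 = 1]
  3 = 3·1 + 0   → remainder 0, stop. gcd = 1 (last nonzero row D).
The gcd is 1, so 10 is invertible mod 143. The last nonzero row gives −3·143 + 43·10 = 1, so t = 43. So 10^(−1) ≡ 43 (mod 143). Verify: 10 · 43 = 430 ≡ 1 (mod 143). ✓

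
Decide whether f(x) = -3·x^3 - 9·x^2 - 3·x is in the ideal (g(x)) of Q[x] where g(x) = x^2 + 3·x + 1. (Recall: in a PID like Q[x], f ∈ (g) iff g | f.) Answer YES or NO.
YES

In Q[x] the ideal (g) consists of all multiples of g, so f ∈ (g) iff g | f, i.e. iff the remainder of f on division by g is 0. Divide f by g (g is monic, so eliminate the leading term of the running remainder at each step):
  leading term -3·x^3: subtract (-3·x)·g(x) = -3·x^3 - 9·x^2 - 3·x, leaving 0
The remainder is 0, so f(x) = g(x) · h(x) with h(x) = -3·x. Hence g | f, i.e. f ∈ (g).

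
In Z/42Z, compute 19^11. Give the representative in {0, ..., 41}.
31

Use repeated squaring. Binary(11) = 1011. Walk through the bits of the exponent 11 left-to-right: at each bit after the leading one, square the running value, then multiply by 19 if the bit is 1 (always reducing mod 42):
  bit 1 = 1 (leading): start with 19.
  bit 2 = 0: square 19^2 = 361 ≡ 25 (mod 42).
  bit 3 = 1: square 25^2 = 625 ≡ 37; bit is 1, so multiply 37·19 = 703 ≡ 31 (mod 42).
  bit 4 = 1: square 31^2 = 961 ≡ 37; bit is 1, so multiply 37·19 = 703 ≡ 31 (mod 42).
Final value: 19^11 ≡ 31 (mod 42).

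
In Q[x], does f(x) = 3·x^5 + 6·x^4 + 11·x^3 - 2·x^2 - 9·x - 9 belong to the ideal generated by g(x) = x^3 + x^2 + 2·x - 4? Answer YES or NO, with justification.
NO

In Q[x] the ideal (g) consists of all multiples of g, so f ∈ (g) iff g | f, i.e. iff the remainder of f on division by g is 0. Divide f by g (g is monic, so eliminate the leading term of the running remainder at each step):
  leading term 3·x^5: subtract (3·x^2)·g(x) = 3·x^5 + 3·x^4 + 6·x^3 - 12·x^2, leaving 3·x^4 + 5·x^3 + 10·x^2 - 9·x - 9
  leading term 3·x^4: subtract (3·x)·g(x) = 3·x^4 + 3·x^3 + 6·x^2 - 12·x, leaving 2·x^3 + 4·x^2 + 3·x - 9
  leading term 2·x^3: subtract (2)·g(x) = 2·x^3 + 2·x^2 + 4·x - 8, leaving 2·x^2 - x - 1
The remainder r(x) = 2·x^2 - x - 1 ≠ 0 (and deg r < deg g), so g ∤ f, i.e. f ∉ (g).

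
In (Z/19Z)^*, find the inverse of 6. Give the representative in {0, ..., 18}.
6^(−1) ≡ 16 (mod 19)

Apply the extended Euclidean algorithm to (19, 6), tracking rows (r, s, t) with s·19 + t·6 = r. Each division r_prev = q·r_cur + r_new produces the new row as (previous row) − q·(current row):
  row A: (19, 1, 0)   [1·19 + 0·6 = 19]
  row B: (6, 0, 1)   [0·19 + 1·6 = 6]
  19 = 3·6 + 1   → row C = row A − 3·row B = (1, 1, −3)   [check: 1·19 − 3·6 = 1]
  6 = 6·1 + 0   → remainder 0, stop. gcd = 1 (last nonzero row C).
The gcd is 1, so 6 is invertible mod 19. The last nonzero row gives 1·19 − 3·6 = 1, so t = −3. So 6^(−1) ≡ −3 ≡ 16 (mod 19). Verify: 6 · 16 = 96 ≡ 1 (mod 19). ✓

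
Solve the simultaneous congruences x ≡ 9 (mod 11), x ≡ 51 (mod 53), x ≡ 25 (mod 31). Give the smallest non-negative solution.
The moduli 11, 53, 31 are pairwise coprime, so by the CRT there is a unique solution mod 11·53·31 = 18073.
Solve by successive substitution. Start with x ≡ 9 (mod 11).
  Combine with x ≡ 51 (mod 53): write x = 9 + 11·t and require 9 + 11·t ≡ 51 (mod 53), i.e. 11·t ≡ 51 − 9 ≡ 42 (mod 53). Since 11^(−1) ≡ 29 (mod 53), t ≡ 29·42 ≡ 52 (mod 53). So x ≡ 9 + 11·52 = 581 (mod 583).
  Combine with x ≡ 25 (mod 31): write x = 581 + 583·t and require 581 + 583·t ≡ 25 (mod 31), i.e. 583·t ≡ 25 − 581 ≡ 2 (mod 31). Since 583^(−1) ≡ 5 (mod 31) (583 ≡ 25 (mod 31)), t ≡ 5·2 ≡ 10 (mod 31). So x ≡ 581 + 583·10 = 6411 (mod 18073).
Unique solution in [0, 18073): x = 6411.

Final answer: x ≡ 6411 (mod 18073); the representative in [0, 18073) is 6411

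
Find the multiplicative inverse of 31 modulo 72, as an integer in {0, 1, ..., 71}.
Apply the extended Euclidean algorithm to (72, 31), tracking rows (r, s, t) with s·72 + t·31 = r. Each division r_prev = q·r_cur + r_new produces the new row as (previous row) − q·(current row):
  row A: (72, 1, 0)   [1·72 + 0·31 = 72]
  row B: (31, 0, 1)   [0·72 + 1·31 = 31]
  72 = 2·31 + 10   → row C = row A − 2·row B = (10, 1, −2)   [check: 1·72 − 2·31 = 10]
  31 = 3·10 + 1   → row D = row B − 3·row C = (1, −3, 7)   [check: −3·72 + 7·31 = 1]
  10 = 10·1 + 0   → remainder 0, stop. gcd = 1 (last nonzero row D).
The gcd is 1, so 31 is invertible mod 72. The last nonzero row gives −3·72 + 7·31 = 1, so t = 7. So 31^(−1) ≡ 7 (mod 72). Verify: 31 · 7 = 217 ≡ 1 (mod 72). ✓

Final answer: 31^(−1) ≡ 7 (mod 72)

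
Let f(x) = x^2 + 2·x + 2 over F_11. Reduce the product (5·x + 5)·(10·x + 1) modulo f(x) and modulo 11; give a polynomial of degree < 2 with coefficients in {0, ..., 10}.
a · b ≡ 10·x + 4 (mod f(x))

Multiply as integer polynomials: a · b = 50·x^2 + 55·x + 5. Reducing coefficients mod 11: a · b ≡ 6·x^2 + 5. Now divide by f(x) = x^2 + 2·x + 2 in F_11[x], eliminating the leading term at each step:
  leading term 6·x^2: subtract (6)·f(x) = 6·x^2 + x + 1, leaving 10·x + 4 (coefficients mod 11)
The degree is now < 2, so this is the remainder. Hence a · b ≡ 10·x + 4 in F_11[x]/(f).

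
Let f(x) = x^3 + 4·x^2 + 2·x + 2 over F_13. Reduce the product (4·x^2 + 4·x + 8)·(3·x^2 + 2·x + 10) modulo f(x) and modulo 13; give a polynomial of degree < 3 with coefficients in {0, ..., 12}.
Multiply as integer polynomials: a · b = 12·x^4 + 20·x^3 + 72·x^2 + 56·x + 80. Reducing coefficients mod 13: a · b ≡ 12·x^4 + 7·x^3 + 7·x^2 + 4·x + 2. Now divide by f(x) = x^3 + 4·x^2 + 2·x + 2 in F_13[x], eliminating the leading term at each step:
  leading term 12·x^4: subtract (12·x)·f(x) = 12·x^4 + 9·x^3 + 11·x^2 + 11·x, leaving 11·x^3 + 9·x^2 + 6·x + 2 (coefficients mod 13)
  leading term 11·x^3: subtract (11)·f(x) = 11·x^3 + 5·x^2 + 9·x + 9, leaving 4·x^2 + 10·x + 6 (coefficients mod 13)
The degree is now < 3, so this is the remainder. Hence a · b ≡ 4·x^2 + 10·x + 6 in F_13[x]/(f).

Final answer: a · b ≡ 4·x^2 + 10·x + 6 (mod f(x))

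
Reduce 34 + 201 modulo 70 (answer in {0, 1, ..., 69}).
25

Reduce the summands first: 201 ≡ 61 (mod 70), so 34 + 201 ≡ 34 + 61 (mod 70). 34 + 61 = 95; 95 = 1·70 + 25, so (34 + 201) mod 70 = 25.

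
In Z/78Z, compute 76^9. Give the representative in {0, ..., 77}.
Use repeated squaring. Binary(9) = 1001. Walk through the bits of the exponent 9 left-to-right: at each bit after the leading one, square the running value, then multiply by 76 if the bit is 1 (always reducing mod 78):
  bit 1 = 1 (leading): start with 76.
  bit 2 = 0: square 76^2 = 5776 ≡ 4 (mod 78).
  bit 3 = 0: square 4^2 = 16 (mod 78).
  bit 4 = 1: square 16^2 = 256 ≡ 22; bit is 1, so multiply 22·76 = 1672 ≡ 34 (mod 78).
Final value: 76^9 ≡ 34 (mod 78).

Final answer: 34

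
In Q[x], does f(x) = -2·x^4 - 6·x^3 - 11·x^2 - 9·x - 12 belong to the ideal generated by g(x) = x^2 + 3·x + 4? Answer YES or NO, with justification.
YES

In Q[x] the ideal (g) consists of all multiples of g, so f ∈ (g) iff g | f, i.e. iff the remainder of f on division by g is 0. Divide f by g (g is monic, so eliminate the leading term of the running remainder at each step):
  leading term -2·x^4: subtract (-2·x^2)·g(x) = -2·x^4 - 6·x^3 - 8·x^2, leaving -3·x^2 - 9·x - 12
  leading term -3·x^2: subtract (-3)·g(x) = -3·x^2 - 9·x - 12, leaving 0
The remainder is 0, so f(x) = g(x) · h(x) with h(x) = -2·x^2 - 3. Hence g | f, i.e. f ∈ (g).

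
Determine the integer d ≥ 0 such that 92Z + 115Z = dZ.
In the PID Z, (a, b) is generated by gcd(a, b). Compute gcd(115, 92) with the extended Euclidean algorithm, tracking rows (r, s, t) with s·115 + t·92 = r:
  row A: (115, 1, 0)   [1·115 + 0·92 = 115]
  row B: (92, 0, 1)   [0·115 + 1·92 = 92]
  115 = 1·92 + 23   → row C = row A − 1·row B = (23, 1, −1)   [check: 1·115 − 1·92 = 23]
  92 = 4·23 + 0   → remainder 0, stop. gcd = 23 (last nonzero row C).
So gcd(92, 115) = 23, with Bézout identity 1·115 − 1·92 = 23. Containment (⊇): the Bézout identity exhibits 23 as an element of (92, 115), giving (23) ⊆ (92, 115). Containment (⊆): since 23 | 92 and 23 | 115 (92 = 23·4, 115 = 23·5), every Z-linear combination of 92 and 115 is divisible by 23, so (92, 115) ⊆ (23). Therefore (92, 115) = (23), d = 23.

Final answer: (92, 115) = (23); d = 23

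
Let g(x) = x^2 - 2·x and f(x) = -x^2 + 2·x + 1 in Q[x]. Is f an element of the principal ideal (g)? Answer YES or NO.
In Q[x] the ideal (g) consists of all multiples of g, so f ∈ (g) iff g | f, i.e. iff the remainder of f on division by g is 0. Divide f by g (g is monic, so eliminate the leading term of the running remainder at each step):
  leading term -x^2: subtract (-1)·g(x) = -x^2 + 2·x, leaving 1
The remainder r(x) = 1 ≠ 0 (and deg r < deg g), so g ∤ f, i.e. f ∉ (g).

Final answer: NO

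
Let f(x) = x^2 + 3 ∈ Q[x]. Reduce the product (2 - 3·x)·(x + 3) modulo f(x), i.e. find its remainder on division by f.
First multiply in Q[x] without reducing: a · b = -3·x^2 - 7·x + 6. Now divide by f(x) = x^2 + 3, eliminating the leading term at each step:
  leading term -3·x^2: subtract (-3)·f(x) = -3·x^2 - 9, leaving 15 - 7·x
The degree is now < 2, so this is the remainder. Hence a · b ≡ 15 - 7·x in Q[x]/(f).

Final answer: a · b ≡ 15 - 7·x (mod f(x))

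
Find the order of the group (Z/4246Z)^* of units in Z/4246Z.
|(Z/4246Z)^*| = 1920

(Z/4246Z)^* consists of the classes a with gcd(a, 4246) = 1, so its order is φ(4246). φ is multiplicative, with φ(p^e) = p^e − p^(e−1). Factorise 4246 = 2 · 11 · 193. Then
  φ(4246) = (2 − 1) · (11 − 1) · (193 − 1) = 1 · 10 · 192 = 1920.
Thus |(Z/4246Z)^*| = 1920.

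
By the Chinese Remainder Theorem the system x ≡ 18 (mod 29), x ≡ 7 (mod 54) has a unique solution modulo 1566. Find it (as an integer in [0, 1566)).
x ≡ 1033 (mod 1566); the representative in [0, 1566) is 1033

The moduli 29, 54 are pairwise coprime, so by the CRT there is a unique solution mod 29·54 = 1566.
Solve by successive substitution. Start with x ≡ 18 (mod 29).
  Combine with x ≡ 7 (mod 54): write x = 18 + 29·t and require 18 + 29·t ≡ 7 (mod 54), i.e. 29·t ≡ 7 − 18 ≡ 43 (mod 54). Since 29^(−1) ≡ 41 (mod 54), t ≡ 41·43 ≡ 35 (mod 54). So x ≡ 18 + 29·35 = 1033 (mod 1566).
Unique solution in [0, 1566): x = 1033.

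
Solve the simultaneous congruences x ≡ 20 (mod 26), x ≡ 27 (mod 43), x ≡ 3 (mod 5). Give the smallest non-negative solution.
x ≡ 2048 (mod 5590); the representative in [0, 5590) is 2048

The moduli 26, 43, 5 are pairwise coprime, so by the CRT there is a unique solution mod 26·43·5 = 5590.
Solve by successive substitution. Start with x ≡ 20 (mod 26).
  Combine with x ≡ 27 (mod 43): write x = 20 + 26·t and require 20 + 26·t ≡ 27 (mod 43), i.e. 26·t ≡ 27 − 20 ≡ 7 (mod 43). Since 26^(−1) ≡ 5 (mod 43), t ≡ 5·7 ≡ 35 (mod 43). So x ≡ 20 + 26·35 = 930 (mod 1118).
  Combine with x ≡ 3 (mod 5): write x = 930 + 1118·t and require 930 + 1118·t ≡ 3 (mod 5), i.e. 1118·t ≡ 3 − 930 ≡ 3 (mod 5). Since 1118^(−1) ≡ 2 (mod 5) (1118 ≡ 3 (mod 5)), t ≡ 2·3 ≡ 1 (mod 5). So x ≡ 930 + 1118·1 = 2048 (mod 5590).
Unique solution in [0, 5590): x = 2048.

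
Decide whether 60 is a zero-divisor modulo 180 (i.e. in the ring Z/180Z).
gcd(60, 180) = 60 > 1, so 60 is not a unit in Z/180Z. In Z/nZ every nonzero non-unit is a zero-divisor: explicitly, take b = 180/gcd = 3 ≠ 0 (mod 180); then 60·3 = 180 = 1·180, i.e. 60·3 ≡ 0 (mod 180). So 60 is a zero-divisor.

Final answer: YES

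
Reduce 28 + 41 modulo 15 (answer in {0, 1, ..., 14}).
Reduce the summands first: 28 ≡ 13, 41 ≡ 11 (mod 15), so 28 + 41 ≡ 13 + 11 (mod 15). 13 + 11 = 24; 24 = 1·15 + 9, so (28 + 41) mod 15 = 9.

Final answer: 9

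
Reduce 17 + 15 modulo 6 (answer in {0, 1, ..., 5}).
2

Reduce the summands first: 17 ≡ 5, 15 ≡ 3 (mod 6), so 17 + 15 ≡ 5 + 3 (mod 6). 5 + 3 = 8; 8 = 1·6 + 2, so (17 + 15) mod 6 = 2.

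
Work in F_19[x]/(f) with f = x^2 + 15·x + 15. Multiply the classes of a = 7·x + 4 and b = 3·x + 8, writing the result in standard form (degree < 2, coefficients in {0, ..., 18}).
a · b ≡ 2 (mod f(x))

Multiply as integer polynomials: a · b = 21·x^2 + 68·x + 32. Reducing coefficients mod 19: a · b ≡ 2·x^2 + 11·x + 13. Now divide by f(x) = x^2 + 15·x + 15 in F_19[x], eliminating the leading term at each step:
  leading term 2·x^2: subtract (2)·f(x) = 2·x^2 + 11·x + 11, leaving 2 (coefficients mod 19)
The degree is now < 2, so this is the remainder. Hence a · b ≡ 2 in F_19[x]/(f).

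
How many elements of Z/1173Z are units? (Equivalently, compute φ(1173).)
Z/1173Z has φ(1173) = 704 units

An element a ∈ Z/1173Z is a unit iff gcd(a, 1173) = 1, so the number of units is φ(1173). φ is multiplicative, with φ(p^e) = p^e − p^(e−1). Factorise 1173 = 3 · 17 · 23. Then
  φ(1173) = (3 − 1) · (17 − 1) · (23 − 1) = 2 · 16 · 22 = 704.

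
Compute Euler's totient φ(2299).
φ(2299) = 1980

φ is multiplicative, with φ(p^e) = p^e − p^(e−1). Factorise 2299 = 11^2 · 19. Then
  φ(2299) = (11^2 − 11^1) · (19 − 1) = 110 · 18 = 1980.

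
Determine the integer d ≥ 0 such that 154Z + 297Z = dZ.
(154, 297) = (11); d = 11

In the PID Z, (a, b) is generated by gcd(a, b). Compute gcd(297, 154) with the extended Euclidean algorithm, tracking rows (r, s, t) with s·297 + t·154 = r:
  row A: (297, 1, 0)   [1·297 + 0·154 = 297]
  row B: (154, 0, 1)   [0·297 + 1·154 = 154]
  297 = 1·154 + 143   → row C = row A − 1·row B = (143, 1, −1)   [check: 1·297 − 1·154 = 143]
  154 = 1·143 + 11   → row D = row B − 1·row C = (11, −1, 2)   [check: −1·297 + 2·154 = 11]
  143 = 13·11 + 0   → remainder 0, stop. gcd = 11 (last nonzero row D).
So gcd(154, 297) = 11, with Bézout identity −1·297 + 2·154 = 11. Containment (⊇): the Bézout identity exhibits 11 as an element of (154, 297), giving (11) ⊆ (154, 297). Containment (⊆): since 11 | 154 and 11 | 297 (154 = 11·14, 297 = 11·27), every Z-linear combination of 154 and 297 is divisible by 11, so (154, 297) ⊆ (11). Therefore (154, 297) = (11), d = 11.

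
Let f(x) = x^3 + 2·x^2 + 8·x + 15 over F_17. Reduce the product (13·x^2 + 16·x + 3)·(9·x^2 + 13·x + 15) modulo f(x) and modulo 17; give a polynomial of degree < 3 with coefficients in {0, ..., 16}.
Multiply as integer polynomials: a · b = 117·x^4 + 313·x^3 + 430·x^2 + 279·x + 45. Reducing coefficients mod 17: a · b ≡ 15·x^4 + 7·x^3 + 5·x^2 + 7·x + 11. Now divide by f(x) = x^3 + 2·x^2 + 8·x + 15 in F_17[x], eliminating the leading term at each step:
  leading term 15·x^4: subtract (15·x)·f(x) = 15·x^4 + 13·x^3 + x^2 + 4·x, leaving 11·x^3 + 4·x^2 + 3·x + 11 (coefficients mod 17)
  leading term 11·x^3: subtract (11)·f(x) = 11·x^3 + 5·x^2 + 3·x + 12, leaving 16·x^2 + 16 (coefficients mod 17)
The degree is now < 3, so this is the remainder. Hence a · b ≡ 16·x^2 + 16 in F_17[x]/(f).

Final answer: a · b ≡ 16·x^2 + 16 (mod f(x))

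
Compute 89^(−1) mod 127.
Apply the extended Euclidean algorithm to (127, 89), tracking rows (r, s, t) with s·127 + t·89 = r. Each division r_prev = q·r_cur + r_new produces the new row as (previous row) − q·(current row):
  row A: (127, 1, 0)   [1·127 + 0·89 = 127]
  row B: (89, 0, 1)   [0·127 + 1·89 = 89]
  127 = 1·89 + 38   → row C = row A − 1·row B = (38, 1, −1)   [check: 1·127 − 1·89 = 38]
  89 = 2·38 + 13   → row D = row B − 2·row C = (13, −2, 3)   [check: −2·127 + 3·89 = 13]
  38 = 2·13 + 12   → row E = row C − 2·row D = (12, 5, −7)   [check: 5·127 − 7·89 = 12]
  13 = 1·12 + 1   → row F = row D − 1·row E = (1, −7, 10)   [check: −7·127 + 10·89 = 1]
  12 = 12·1 + 0   → remainder 0, stop. gcd = 1 (last nonzero row F).
The gcd is 1, so 89 is invertible mod 127. The last nonzero row gives −7·127 + 10·89 = 1, so t = 10. So 89^(−1) ≡ 10 (mod 127). Verify: 89 · 10 = 890 ≡ 1 (mod 127). ✓

Final answer: 89^(−1) ≡ 10 (mod 127)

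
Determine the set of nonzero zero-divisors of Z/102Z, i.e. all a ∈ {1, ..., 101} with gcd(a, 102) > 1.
An element a ∈ Z/102Z (with a ≠ 0) is a zero-divisor iff gcd(a, 102) > 1 (because a is a unit precisely when gcd(a, n) = 1, and in Z/nZ every nonzero, non-unit element is a zero-divisor). Scan a = 1, ..., 101 and keep those with gcd(a, 102) > 1:
  gcd(2, 102) = 2, gcd(3, 102) = 3, gcd(4, 102) = 2, gcd(6, 102) = 6, gcd(8, 102) = 2, gcd(9, 102) = 3, gcd(10, 102) = 2, gcd(12, 102) = 6, gcd(14, 102) = 2, gcd(15, 102) = 3, gcd(16, 102) = 2, gcd(17, 102) = 17, gcd(18, 102) = 6, gcd(20, 102) = 2, gcd(21, 102) = 3, gcd(22, 102) = 2, gcd(24, 102) = 6, gcd(26, 102) = 2, gcd(27, 102) = 3, gcd(28, 102) = 2, gcd(30, 102) = 6, gcd(32, 102) = 2, gcd(33, 102) = 3, gcd(34, 102) = 34, gcd(36, 102) = 6, gcd(38, 102) = 2, gcd(39, 102) = 3, gcd(40, 102) = 2, gcd(42, 102) = 6, gcd(44, 102) = 2, gcd(45, 102) = 3, gcd(46, 102) = 2, gcd(48, 102) = 6, gcd(50, 102) = 2, gcd(51, 102) = 51, gcd(52, 102) = 2, gcd(54, 102) = 6, gcd(56, 102) = 2, gcd(57, 102) = 3, gcd(58, 102) = 2, gcd(60, 102) = 6, gcd(62, 102) = 2, gcd(63, 102) = 3, gcd(64, 102) = 2, gcd(66, 102) = 6, gcd(68, 102) = 34, gcd(69, 102) = 3, gcd(70, 102) = 2, gcd(72, 102) = 6, gcd(74, 102) = 2, gcd(75, 102) = 3, gcd(76, 102) = 2, gcd(78, 102) = 6, gcd(80, 102) = 2, gcd(81, 102) = 3, gcd(82, 102) = 2, gcd(84, 102) = 6, gcd(85, 102) = 17, gcd(86, 102) = 2, gcd(87, 102) = 3, gcd(88, 102) = 2, gcd(90, 102) = 6, gcd(92, 102) = 2, gcd(93, 102) = 3, gcd(94, 102) = 2, gcd(96, 102) = 6, gcd(98, 102) = 2, gcd(99, 102) = 3, gcd(100, 102) = 2.
All other a ∈ {1, ..., 101} have gcd(a, 102) = 1 and are units. So the nonzero zero-divisors are exactly the 69 values of a appearing in this scan.

Final answer: nonzero zero-divisors of Z/102Z = {2, 3, 4, 6, 8, 9, 10, 12, 14, 15, 16, 17, 18, 20, 21, 22, 24, 26, 27, 28, 30, 32, 33, 34, 36, 38, 39, 40, 42, 44, 45, 46, 48, 50, 51, 52, 54, 56, 57, 58, 60, 62, 63, 64, 66, 68, 69, 70, 72, 74, 75, 76, 78, 80, 81, 82, 84, 85, 86, 87, 88, 90, 92, 93, 94, 96, 98, 99, 100}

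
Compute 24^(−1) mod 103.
Apply the extended Euclidean algorithm to (103, 24), tracking rows (r, s, t) with s·103 + t·24 = r. Each division r_prev = q·r_cur + r_new produces the new row as (previous row) − q·(current row):
  row A: (103, 1, 0)   [1·103 + 0·24 = 103]
  row B: (24, 0, 1)   [0·103 + 1·24 = 24]
  103 = 4·24 + 7   → row C = row A − 4·row B = (7, 1, −4)   [check: 1·103 − 4·24 = 7]
  24 = 3·7 + 3   → row D = row B − 3·row C = (3, −3, 13)   [check: −3·103 + 13·24 = 3]
  7 = 2·3 + 1   → row E = row C − 2·row D = (1, 7, −30)   [check: 7·103 − 30·24 = 1]
  3 = 3·1 + 0   → remainder 0, stop. gcd = 1 (last nonzero row E).
The gcd is 1, so 24 is invertible mod 103. The last nonzero row gives 7·103 − 30·24 = 1, so t = −30. So 24^(−1) ≡ −30 ≡ 73 (mod 103). Verify: 24 · 73 = 1752 ≡ 1 (mod 103). ✓

Final answer: 24^(−1) ≡ 73 (mod 103)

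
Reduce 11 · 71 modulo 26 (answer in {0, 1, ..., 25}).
Reduce the factors first: 71 ≡ 19 (mod 26), so 11 · 71 ≡ 11 · 19 (mod 26). 11 · 19 = 209. Dividing by 26: 209 = 8·26 + 1. So (11 · 71) mod 26 = 1.

Final answer: 1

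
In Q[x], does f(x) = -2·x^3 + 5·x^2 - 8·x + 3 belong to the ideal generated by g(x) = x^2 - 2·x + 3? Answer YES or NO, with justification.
YES

In Q[x] the ideal (g) consists of all multiples of g, so f ∈ (g) iff g | f, i.e. iff the remainder of f on division by g is 0. Divide f by g (g is monic, so eliminate the leading term of the running remainder at each step):
  leading term -2·x^3: subtract (-2·x)·g(x) = -2·x^3 + 4·x^2 - 6·x, leaving x^2 - 2·x + 3
  leading term x^2: subtract (1)·g(x) = x^2 - 2·x + 3, leaving 0
The remainder is 0, so f(x) = g(x) · h(x) with h(x) = 1 - 2·x. Hence g | f, i.e. f ∈ (g).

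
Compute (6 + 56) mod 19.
5

Reduce the summands first: 56 ≡ 18 (mod 19), so 6 + 56 ≡ 6 + 18 (mod 19). 6 + 18 = 24; 24 = 1·19 + 5, so (6 + 56) mod 19 = 5.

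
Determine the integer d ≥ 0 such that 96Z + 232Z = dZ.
(96, 232) = (8); d = 8

In the PID Z, (a, b) is generated by gcd(a, b). Compute gcd(232, 96) with the extended Euclidean algorithm, tracking rows (r, s, t) with s·232 + t·96 = r:
  row A: (232, 1, 0)   [1·232 + 0·96 = 232]
  row B: (96, 0, 1)   [0·232 + 1·96 = 96]
  232 = 2·96 + 40   → row C = row A − 2·row B = (40, 1, −2)   [check: 1·232 − 2·96 = 40]
  96 = 2·40 + 16   → row D = row B − 2·row C = (16, −2, 5)   [check: −2·232 + 5·96 = 16]
  40 = 2·16 + 8   → row E = row C − 2·row D = (8, 5, −12)   [check: 5·232 − 12·96 = 8]
  16 = 2·8 + 0   → remainder 0, stop. gcd = 8 (last nonzero row E).
So gcd(96, 232) = 8, with Bézout identity 5·232 − 12·96 = 8. Containment (⊇): the Bézout identity exhibits 8 as an element of (96, 232), giving (8) ⊆ (96, 232). Containment (⊆): since 8 | 96 and 8 | 232 (96 = 8·12, 232 = 8·29), every Z-linear combination of 96 and 232 is divisible by 8, so (96, 232) ⊆ (8). Therefore (96, 232) = (8), d = 8.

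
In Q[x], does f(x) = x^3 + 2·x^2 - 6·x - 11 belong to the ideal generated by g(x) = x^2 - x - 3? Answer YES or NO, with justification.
In Q[x] the ideal (g) consists of all multiples of g, so f ∈ (g) iff g | f, i.e. iff the remainder of f on division by g is 0. Divide f by g (g is monic, so eliminate the leading term of the running remainder at each step):
  leading term x^3: subtract (x)·g(x) = x^3 - x^2 - 3·x, leaving 3·x^2 - 3·x - 11
  leading term 3·x^2: subtract (3)·g(x) = 3·x^2 - 3·x - 9, leaving -2
The remainder r(x) = -2 ≠ 0 (and deg r < deg g), so g ∤ f, i.e. f ∉ (g).

Final answer: NO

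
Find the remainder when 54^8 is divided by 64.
0

Use repeated squaring. Binary(8) = 1000. Walk through the bits of the exponent 8 left-to-right: at each bit after the leading one, square the running value, then multiply by 54 if the bit is 1 (always reducing mod 64):
  bit 1 = 1 (leading): start with 54.
  bit 2 = 0: square 54^2 = 2916 ≡ 36 (mod 64).
  bit 3 = 0: square 36^2 = 1296 ≡ 16 (mod 64).
  bit 4 = 0: square 16^2 = 256 ≡ 0 (mod 64).
Final value: 54^8 ≡ 0 (mod 64).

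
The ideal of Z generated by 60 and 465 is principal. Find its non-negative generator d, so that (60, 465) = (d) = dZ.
In the PID Z, (a, b) is generated by gcd(a, b). Compute gcd(465, 60) with the extended Euclidean algorithm, tracking rows (r, s, t) with s·465 + t·60 = r:
  row A: (465, 1, 0)   [1·465 + 0·60 = 465]
  row B: (60, 0, 1)   [0·465 + 1·60 = 60]
  465 = 7·60 + 45   → row C = row A − 7·row B = (45, 1, −7)   [check: 1·465 − 7·60 = 45]
  60 = 1·45 + 15   → row D = row B − 1·row C = (15, −1, 8)   [check: −1·465 + 8·60 = 15]
  45 = 3·15 + 0   → remainder 0, stop. gcd = 15 (last nonzero row D).
So gcd(60, 465) = 15, with Bézout identity −1·465 + 8·60 = 15. Containment (⊇): the Bézout identity exhibits 15 as an element of (60, 465), giving (15) ⊆ (60, 465). Containment (⊆): since 15 | 60 and 15 | 465 (60 = 15·4, 465 = 15·31), every Z-linear combination of 60 and 465 is divisible by 15, so (60, 465) ⊆ (15). Therefore (60, 465) = (15), d = 15.

Final answer: (60, 465) = (15); d = 15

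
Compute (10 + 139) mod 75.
74

Reduce the summands first: 139 ≡ 64 (mod 75), so 10 + 139 ≡ 10 + 64 (mod 75). 10 + 64 = 74; 74 = 0·75 + 74, so (10 + 139) mod 75 = 74.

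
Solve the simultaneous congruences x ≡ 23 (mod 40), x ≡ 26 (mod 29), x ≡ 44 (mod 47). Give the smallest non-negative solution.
The moduli 40, 29, 47 are pairwise coprime, so by the CRT there is a unique solution mod 40·29·47 = 54520.
Solve by successive substitution. Start with x ≡ 23 (mod 40).
  Combine with x ≡ 26 (mod 29): write x = 23 + 40·t and require 23 + 40·t ≡ 26 (mod 29), i.e. 40·t ≡ 26 − 23 ≡ 3 (mod 29). Since 40^(−1) ≡ 8 (mod 29) (40 ≡ 11 (mod 29)), t ≡ 8·3 ≡ 24 (mod 29). So x ≡ 23 + 40·24 = 983 (mod 1160).
  Combine with x ≡ 44 (mod 47): write x = 983 + 1160·t and require 983 + 1160·t ≡ 44 (mod 47), i.e. 1160·t ≡ 44 − 983 ≡ 1 (mod 47). Since 1160^(−1) ≡ 25 (mod 47) (1160 ≡ 32 (mod 47)), t ≡ 25·1 ≡ 25 (mod 47). So x ≡ 983 + 1160·25 = 29983 (mod 54520).
Unique solution in [0, 54520): x = 29983.

Final answer: x ≡ 29983 (mod 54520); the representative in [0, 54520) is 29983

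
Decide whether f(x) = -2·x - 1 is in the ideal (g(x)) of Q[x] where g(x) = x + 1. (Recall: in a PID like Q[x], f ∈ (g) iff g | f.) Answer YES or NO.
NO

In Q[x] the ideal (g) consists of all multiples of g, so f ∈ (g) iff g | f, i.e. iff the remainder of f on division by g is 0. Divide f by g (g is monic, so eliminate the leading term of the running remainder at each step):
  leading term -2·x: subtract (-2)·g(x) = -2·x - 2, leaving 1
The remainder r(x) = 1 ≠ 0 (and deg r < deg g), so g ∤ f, i.e. f ∉ (g).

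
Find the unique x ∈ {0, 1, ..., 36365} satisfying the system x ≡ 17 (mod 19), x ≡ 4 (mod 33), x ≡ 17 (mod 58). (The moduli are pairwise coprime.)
The moduli 19, 33, 58 are pairwise coprime, so by the CRT there is a unique solution mod 19·33·58 = 36366.
Solve by successive substitution. Start with x ≡ 17 (mod 19).
  Combine with x ≡ 4 (mod 33): write x = 17 + 19·t and require 17 + 19·t ≡ 4 (mod 33), i.e. 19·t ≡ 4 − 17 ≡ 20 (mod 33). Since 19^(−1) ≡ 7 (mod 33), t ≡ 7·20 ≡ 8 (mod 33). So x ≡ 17 + 19·8 = 169 (mod 627).
  Combine with x ≡ 17 (mod 58): write x = 169 + 627·t and require 169 + 627·t ≡ 17 (mod 58), i.e. 627·t ≡ 17 − 169 ≡ 22 (mod 58). Since 627^(−1) ≡ 21 (mod 58) (627 ≡ 47 (mod 58)), t ≡ 21·22 ≡ 56 (mod 58). So x ≡ 169 + 627·56 = 35281 (mod 36366).
Unique solution in [0, 36366): x = 35281.

Final answer: x ≡ 35281 (mod 36366); the representative in [0, 36366) is 35281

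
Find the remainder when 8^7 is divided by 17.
15

Use repeated squaring. Binary(7) = 111. Walk through the bits of the exponent 7 left-to-right: at each bit after the leading one, square the running value, then multiply by 8 if the bit is 1 (always reducing mod 17):
  bit 1 = 1 (leading): start with 8.
  bit 2 = 1: square 8^2 = 64 ≡ 13; bit is 1, so multiply 13·8 = 104 ≡ 2 (mod 17).
  bit 3 = 1: square 2^2 = 4; bit is 1, so multiply 4·8 = 32 ≡ 15 (mod 17).
Final value: 8^7 ≡ 15 (mod 17).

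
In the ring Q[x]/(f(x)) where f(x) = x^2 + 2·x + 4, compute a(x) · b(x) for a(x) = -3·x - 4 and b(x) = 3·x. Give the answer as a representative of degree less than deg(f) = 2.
First multiply in Q[x] without reducing: a · b = -9·x^2 - 12·x. Now divide by f(x) = x^2 + 2·x + 4, eliminating the leading term at each step:
  leading term -9·x^2: subtract (-9)·f(x) = -9·x^2 - 18·x - 36, leaving 6·x + 36
The degree is now < 2, so this is the remainder. Hence a · b ≡ 6·x + 36 in Q[x]/(f).

Final answer: a · b ≡ 6·x + 36 (mod f(x))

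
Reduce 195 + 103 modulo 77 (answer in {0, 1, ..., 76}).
67

Reduce the summands first: 195 ≡ 41, 103 ≡ 26 (mod 77), so 195 + 103 ≡ 41 + 26 (mod 77). 41 + 26 = 67; 67 = 0·77 + 67, so (195 + 103) mod 77 = 67.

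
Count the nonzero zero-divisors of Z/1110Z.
Z/1110Z has 821 nonzero zero-divisors

In Z/1110Z each nonzero element is either a unit (gcd with 1110 is 1) or a zero-divisor (gcd > 1). The number of units is φ(1110): factorise 1110 = 2 · 3 · 5 · 37, so φ(1110) = (2 − 1) · (3 − 1) · (5 − 1) · (37 − 1) = 1 · 2 · 4 · 36 = 288. The nonzero elements number 1110 − 1 = 1109. Hence the nonzero zero-divisors number 1109 − 288 = 821.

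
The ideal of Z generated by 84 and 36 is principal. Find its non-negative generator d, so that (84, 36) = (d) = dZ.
In the PID Z, (a, b) is generated by gcd(a, b). Compute gcd(84, 36) with the extended Euclidean algorithm, tracking rows (r, s, t) with s·84 + t·36 = r:
  row A: (84, 1, 0)   [1·84 + 0·36 = 84]
  row B: (36, 0, 1)   [0·84 + 1·36 = 36]
  84 = 2·36 + 12   → row C = row A − 2·row B = (12, 1, −2)   [check: 1·84 − 2·36 = 12]
  36 = 3·12 + 0   → remainder 0, stop. gcd = 12 (last nonzero row C).
So gcd(84, 36) = 12, with Bézout identity 1·84 − 2·36 = 12. Containment (⊇): the Bézout identity exhibits 12 as an element of (84, 36), giving (12) ⊆ (84, 36). Containment (⊆): since 12 | 84 and 12 | 36 (84 = 12·7, 36 = 12·3), every Z-linear combination of 84 and 36 is divisible by 12, so (84, 36) ⊆ (12). Therefore (84, 36) = (12), d = 12.

Final answer: (84, 36) = (12); d = 12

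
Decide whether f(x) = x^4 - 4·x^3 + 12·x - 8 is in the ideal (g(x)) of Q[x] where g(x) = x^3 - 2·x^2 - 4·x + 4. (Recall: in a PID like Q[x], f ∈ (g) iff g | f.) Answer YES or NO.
In Q[x] the ideal (g) consists of all multiples of g, so f ∈ (g) iff g | f, i.e. iff the remainder of f on division by g is 0. Divide f by g (g is monic, so eliminate the leading term of the running remainder at each step):
  leading term x^4: subtract (x)·g(x) = x^4 - 2·x^3 - 4·x^2 + 4·x, leaving -2·x^3 + 4·x^2 + 8·x - 8
  leading term -2·x^3: subtract (-2)·g(x) = -2·x^3 + 4·x^2 + 8·x - 8, leaving 0
The remainder is 0, so f(x) = g(x) · h(x) with h(x) = x - 2. Hence g | f, i.e. f ∈ (g).

Final answer: YES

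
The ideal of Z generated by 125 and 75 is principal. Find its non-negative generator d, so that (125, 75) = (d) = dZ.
In the PID Z, (a, b) is generated by gcd(a, b). Compute gcd(125, 75) with the extended Euclidean algorithm, tracking rows (r, s, t) with s·125 + t·75 = r:
  row A: (125, 1, 0)   [1·125 + 0·75 = 125]
  row B: (75, 0, 1)   [0·125 + 1·75 = 75]
  125 = 1·75 + 50   → row C = row A − 1·row B = (50, 1, −1)   [check: 1·125 − 1·75 = 50]
  75 = 1·50 + 25   → row D = row B − 1·row C = (25, −1, 2)   [check: −1·125 + 2·75 = 25]
  50 = 2·25 + 0   → remainder 0, stop. gcd = 25 (last nonzero row D).
So gcd(125, 75) = 25, with Bézout identity −1·125 + 2·75 = 25. Containment (⊇): the Bézout identity exhibits 25 as an element of (125, 75), giving (25) ⊆ (125, 75). Containment (⊆): since 25 | 125 and 25 | 75 (125 = 25·5, 75 = 25·3), every Z-linear combination of 125 and 75 is divisible by 25, so (125, 75) ⊆ (25). Therefore (125, 75) = (25), d = 25.

Final answer: (125, 75) = (25); d = 25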